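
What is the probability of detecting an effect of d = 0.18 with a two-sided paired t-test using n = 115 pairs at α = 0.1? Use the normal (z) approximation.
Power ≈ 0.61

Power calculation (paired t-test, normal approximation):
z_β = d · √n - z_{α/2}
z_β = 0.18 · √115 - 1.645
z_β = 0.18 · 10.724 - 1.645
z_β = 0.285

Power = Φ(z_β) = Φ(0.285) ≈ 0.612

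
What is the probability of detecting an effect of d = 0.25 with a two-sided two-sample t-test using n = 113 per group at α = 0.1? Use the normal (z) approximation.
Power ≈ 0.59

Power calculation (two-sample t-test, normal approximation):
z_β = d · √(n/2) - z_{α/2}
z_β = 0.25 · √(113/2) - 1.645
z_β = 0.25 · 7.517 - 1.645
z_β = 0.234

Power = Φ(z_β) = Φ(0.234) ≈ 0.593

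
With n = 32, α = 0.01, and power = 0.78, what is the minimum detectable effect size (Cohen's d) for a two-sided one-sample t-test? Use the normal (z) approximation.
d ≈ 0.59

Minimum detectable effect (one-sample t-test, normal approximation):
d = (z_{α/2} + z_β) / √n
d = (2.576 + 0.772) / √32
d = 3.348 / 5.657
d ≈ 0.59

By Cohen's convention (0.2 small / 0.5 medium / 0.8 large): medium effect.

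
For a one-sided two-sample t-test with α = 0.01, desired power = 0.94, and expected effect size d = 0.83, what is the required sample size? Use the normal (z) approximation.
n = 44 per group

Sample size formula (two-sample t-test, normal approximation):
n = 2 · ((z_α + z_β) / d)²

z_α = 2.326 (for α = 0.01, one-sided)
z_β = 1.555 (for power = 0.94)
d = 0.83

n = 2 · ((2.326 + 1.555) / 0.83)²
n = 2 · (4.676)²
n ≈ 43.73
Round up to the next whole number: n = 44 per group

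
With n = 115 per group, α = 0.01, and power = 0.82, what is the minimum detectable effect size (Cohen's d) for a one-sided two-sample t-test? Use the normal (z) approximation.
d ≈ 0.43

Minimum detectable effect (two-sample t-test, normal approximation):
d = (z_α + z_β) / √(n/2)
d = (2.326 + 0.915) / √(115/2)
d = 3.242 / 7.583
d ≈ 0.43

By Cohen's convention (0.2 small / 0.5 medium / 0.8 large): small effect.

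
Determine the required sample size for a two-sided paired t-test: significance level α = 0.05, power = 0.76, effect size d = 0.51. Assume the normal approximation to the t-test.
n = 28 pairs

Sample size formula (paired t-test, normal approximation):
n = ((z_{α/2} + z_β) / d)²

z_{α/2} = 1.960 (for α = 0.05, two-sided)
z_β = 0.706 (for power = 0.76)
d = 0.51

n = ((1.960 + 0.706) / 0.51)²
n = (5.227)²
n ≈ 27.32
Round up to the next whole number: n = 28 pairs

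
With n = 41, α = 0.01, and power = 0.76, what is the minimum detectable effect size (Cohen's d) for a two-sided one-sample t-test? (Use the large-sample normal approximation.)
d ≈ 0.51

Minimum detectable effect (one-sample t-test, normal approximation):
d = (z_{α/2} + z_β) / √n
d = (2.576 + 0.706) / √41
d = 3.282 / 6.403
d ≈ 0.51

By Cohen's convention (0.2 small / 0.5 medium / 0.8 large): medium effect.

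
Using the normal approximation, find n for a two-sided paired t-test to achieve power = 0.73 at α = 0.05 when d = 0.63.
n = 17 pairs

Sample size formula (paired t-test, normal approximation):
n = ((z_{α/2} + z_β) / d)²

z_{α/2} = 1.960 (for α = 0.05, two-sided)
z_β = 0.613 (for power = 0.73)
d = 0.63

n = ((1.960 + 0.613) / 0.63)²
n = (4.084)²
n ≈ 16.68
Round up to the next whole number: n = 17 pairs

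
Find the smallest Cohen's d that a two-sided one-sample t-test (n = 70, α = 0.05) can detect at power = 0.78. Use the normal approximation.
d ≈ 0.33

Minimum detectable effect (one-sample t-test, normal approximation):
d = (z_{α/2} + z_β) / √n
d = (1.960 + 0.772) / √70
d = 2.732 / 8.367
d ≈ 0.33

By Cohen's convention (0.2 small / 0.5 medium / 0.8 large): small effect.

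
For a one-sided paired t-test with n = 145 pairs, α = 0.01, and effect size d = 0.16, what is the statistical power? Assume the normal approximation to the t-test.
Power ≈ 0.34

Power calculation (paired t-test, normal approximation):
z_β = d · √n - z_α
z_β = 0.16 · √145 - 2.326
z_β = 0.16 · 12.042 - 2.326
z_β = -0.400

Power = Φ(z_β) = Φ(-0.400) ≈ 0.345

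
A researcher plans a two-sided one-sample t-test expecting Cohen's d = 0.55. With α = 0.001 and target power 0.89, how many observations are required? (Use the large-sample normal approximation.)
n = 68

Sample size formula (one-sample t-test, normal approximation):
n = ((z_{α/2} + z_β) / d)²

z_{α/2} = 3.291 (for α = 0.001, two-sided)
z_β = 1.227 (for power = 0.89)
d = 0.55

n = ((3.291 + 1.227) / 0.55)²
n = (8.215)²
n ≈ 67.49
Round up to the next whole number: n = 68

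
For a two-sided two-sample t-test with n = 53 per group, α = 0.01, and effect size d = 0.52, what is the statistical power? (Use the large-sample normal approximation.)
Power ≈ 0.54

Power calculation (two-sample t-test, normal approximation):
z_β = d · √(n/2) - z_{α/2}
z_β = 0.52 · √(53/2) - 2.576
z_β = 0.52 · 5.148 - 2.576
z_β = 0.101

Power = Φ(z_β) = Φ(0.101) ≈ 0.540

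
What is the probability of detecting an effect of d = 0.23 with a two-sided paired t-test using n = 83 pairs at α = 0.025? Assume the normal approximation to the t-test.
Power ≈ 0.44

Power calculation (paired t-test, normal approximation):
z_β = d · √n - z_{α/2}
z_β = 0.23 · √83 - 2.241
z_β = 0.23 · 9.110 - 2.241
z_β = -0.146

Power = Φ(z_β) = Φ(-0.146) ≈ 0.442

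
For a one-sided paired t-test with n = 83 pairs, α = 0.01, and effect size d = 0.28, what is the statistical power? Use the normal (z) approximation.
Power ≈ 0.59

Power calculation (paired t-test, normal approximation):
z_β = d · √n - z_α
z_β = 0.28 · √83 - 2.326
z_β = 0.28 · 9.110 - 2.326
z_β = 0.225

Power = Φ(z_β) = Φ(0.225) ≈ 0.589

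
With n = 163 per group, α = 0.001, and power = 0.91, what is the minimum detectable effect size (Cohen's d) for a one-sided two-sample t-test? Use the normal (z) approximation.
d ≈ 0.49

Minimum detectable effect (two-sample t-test, normal approximation):
d = (z_α + z_β) / √(n/2)
d = (3.090 + 1.341) / √(163/2)
d = 4.431 / 9.028
d ≈ 0.49

By Cohen's convention (0.2 small / 0.5 medium / 0.8 large): small effect.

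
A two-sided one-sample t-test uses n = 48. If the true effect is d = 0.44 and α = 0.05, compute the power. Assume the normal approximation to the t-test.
Power ≈ 0.86

Power calculation (one-sample t-test, normal approximation):
z_β = d · √n - z_{α/2}
z_β = 0.44 · √48 - 1.960
z_β = 0.44 · 6.928 - 1.960
z_β = 1.088

Power = Φ(z_β) = Φ(1.088) ≈ 0.862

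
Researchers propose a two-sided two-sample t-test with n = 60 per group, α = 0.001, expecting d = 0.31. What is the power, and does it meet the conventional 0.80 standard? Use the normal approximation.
Power ≈ 0.06; the study is underpowered (power < 0.80)

Power calculation (two-sample t-test, normal approximation):
z_β = d · √(n/2) - z_{α/2}
z_β = 0.31 · √(60/2) - 3.291
z_β = 0.31 · 5.477 - 3.291
z_β = -1.593

Power = Φ(z_β) = Φ(-1.593) ≈ 0.056

Effect size d = 0.31 is small by Cohen's convention (0.2/0.5/0.8).

Threshold: power ≥ 0.80 is conventionally adequate.
Power ≈ 0.06 → the study is underpowered (power < 0.80).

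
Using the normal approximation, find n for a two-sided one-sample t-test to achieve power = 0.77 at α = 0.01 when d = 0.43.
n = 60

Sample size formula (one-sample t-test, normal approximation):
n = ((z_{α/2} + z_β) / d)²

z_{α/2} = 2.576 (for α = 0.01, two-sided)
z_β = 0.739 (for power = 0.77)
d = 0.43

n = ((2.576 + 0.739) / 0.43)²
n = (7.709)²
n ≈ 59.43
Round up to the next whole number: n = 60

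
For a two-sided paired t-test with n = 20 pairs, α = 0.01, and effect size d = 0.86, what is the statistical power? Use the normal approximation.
Power ≈ 0.90

Power calculation (paired t-test, normal approximation):
z_β = d · √n - z_{α/2}
z_β = 0.86 · √20 - 2.576
z_β = 0.86 · 4.472 - 2.576
z_β = 1.270

Power = Φ(z_β) = Φ(1.270) ≈ 0.898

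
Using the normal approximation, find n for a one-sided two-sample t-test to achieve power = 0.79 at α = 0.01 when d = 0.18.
n = 606 per group

Sample size formula (two-sample t-test, normal approximation):
n = 2 · ((z_α + z_β) / d)²

z_α = 2.326 (for α = 0.01, one-sided)
z_β = 0.806 (for power = 0.79)
d = 0.18

n = 2 · ((2.326 + 0.806) / 0.18)²
n = 2 · (17.400)²
n ≈ 605.52
Round up to the next whole number: n = 606 per group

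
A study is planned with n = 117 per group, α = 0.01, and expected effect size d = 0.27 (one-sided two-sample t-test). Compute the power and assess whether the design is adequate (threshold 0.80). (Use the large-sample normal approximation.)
Power ≈ 0.40; the study is underpowered (power < 0.80)

Power calculation (two-sample t-test, normal approximation):
z_β = d · √(n/2) - z_α
z_β = 0.27 · √(117/2) - 2.326
z_β = 0.27 · 7.649 - 2.326
z_β = -0.261

Power = Φ(z_β) = Φ(-0.261) ≈ 0.397

Effect size d = 0.27 is small by Cohen's convention (0.2/0.5/0.8).

Threshold: power ≥ 0.80 is conventionally adequate.
Power ≈ 0.40 → the study is underpowered (power < 0.80).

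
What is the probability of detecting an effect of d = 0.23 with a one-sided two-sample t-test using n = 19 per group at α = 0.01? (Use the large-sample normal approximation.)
Power ≈ 0.05

Power calculation (two-sample t-test, normal approximation):
z_β = d · √(n/2) - z_α
z_β = 0.23 · √(19/2) - 2.326
z_β = 0.23 · 3.082 - 2.326
z_β = -1.617

Power = Φ(z_β) = Φ(-1.617) ≈ 0.053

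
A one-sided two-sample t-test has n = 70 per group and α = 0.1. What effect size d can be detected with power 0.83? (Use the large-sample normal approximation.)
d ≈ 0.38

Minimum detectable effect (two-sample t-test, normal approximation):
d = (z_α + z_β) / √(n/2)
d = (1.282 + 0.954) / √(70/2)
d = 2.236 / 5.916
d ≈ 0.38

By Cohen's convention (0.2 small / 0.5 medium / 0.8 large): small effect.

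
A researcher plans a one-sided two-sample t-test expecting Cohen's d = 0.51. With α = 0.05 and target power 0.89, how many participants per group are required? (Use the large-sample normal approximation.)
n = 64 per group

Sample size formula (two-sample t-test, normal approximation):
n = 2 · ((z_α + z_β) / d)²

z_α = 1.645 (for α = 0.05, one-sided)
z_β = 1.227 (for power = 0.89)
d = 0.51

n = 2 · ((1.645 + 1.227) / 0.51)²
n = 2 · (5.631)²
n ≈ 63.42
Round up to the next whole number: n = 64 per group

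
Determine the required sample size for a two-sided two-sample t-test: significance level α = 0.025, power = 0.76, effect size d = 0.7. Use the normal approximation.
n = 36 per group

Sample size formula (two-sample t-test, normal approximation):
n = 2 · ((z_{α/2} + z_β) / d)²

z_{α/2} = 2.241 (for α = 0.025, two-sided)
z_β = 0.706 (for power = 0.76)
d = 0.7

n = 2 · ((2.241 + 0.706) / 0.7)²
n = 2 · (4.210)²
n ≈ 35.45
Round up to the next whole number: n = 36 per group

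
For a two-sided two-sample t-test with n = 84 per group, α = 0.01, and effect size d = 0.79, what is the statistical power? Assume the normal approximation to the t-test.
Power ≈ 0.99

Power calculation (two-sample t-test, normal approximation):
z_β = d · √(n/2) - z_{α/2}
z_β = 0.79 · √(84/2) - 2.576
z_β = 0.79 · 6.481 - 2.576
z_β = 2.544

Power = Φ(z_β) = Φ(2.544) ≈ 0.995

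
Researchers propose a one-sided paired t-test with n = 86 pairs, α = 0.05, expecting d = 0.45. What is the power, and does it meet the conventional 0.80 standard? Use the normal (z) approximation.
Power ≈ 0.99; the study is adequately powered (power ≥ 0.80)

Power calculation (paired t-test, normal approximation):
z_β = d · √n - z_α
z_β = 0.45 · √86 - 1.645
z_β = 0.45 · 9.274 - 1.645
z_β = 2.528

Power = Φ(z_β) = Φ(2.528) ≈ 0.994

Effect size d = 0.45 is small by Cohen's convention (0.2/0.5/0.8).

Threshold: power ≥ 0.80 is conventionally adequate.
Power ≈ 0.99 → the study is adequately powered (power ≥ 0.80).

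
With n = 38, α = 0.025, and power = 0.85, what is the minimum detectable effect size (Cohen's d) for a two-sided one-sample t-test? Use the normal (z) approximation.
d ≈ 0.53

Minimum detectable effect (one-sample t-test, normal approximation):
d = (z_{α/2} + z_β) / √n
d = (2.241 + 1.036) / √38
d = 3.278 / 6.164
d ≈ 0.53

By Cohen's convention (0.2 small / 0.5 medium / 0.8 large): medium effect.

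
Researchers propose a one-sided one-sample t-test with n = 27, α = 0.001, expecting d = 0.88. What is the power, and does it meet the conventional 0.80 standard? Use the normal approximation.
Power ≈ 0.93; the study is adequately powered (power ≥ 0.80)

Power calculation (one-sample t-test, normal approximation):
z_β = d · √n - z_α
z_β = 0.88 · √27 - 3.090
z_β = 0.88 · 5.196 - 3.090
z_β = 1.482

Power = Φ(z_β) = Φ(1.482) ≈ 0.931

Effect size d = 0.88 is large by Cohen's convention (0.2/0.5/0.8).

Threshold: power ≥ 0.80 is conventionally adequate.
Power ≈ 0.93 → the study is adequately powered (power ≥ 0.80).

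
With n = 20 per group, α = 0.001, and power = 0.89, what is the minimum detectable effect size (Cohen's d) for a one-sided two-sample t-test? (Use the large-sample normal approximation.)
d ≈ 1.37

Minimum detectable effect (two-sample t-test, normal approximation):
d = (z_α + z_β) / √(n/2)
d = (3.090 + 1.227) / √(20/2)
d = 4.317 / 3.162
d ≈ 1.37

By Cohen's convention (0.2 small / 0.5 medium / 0.8 large): large effect.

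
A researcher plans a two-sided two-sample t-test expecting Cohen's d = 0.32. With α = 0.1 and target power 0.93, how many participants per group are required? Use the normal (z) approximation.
n = 191 per group

Sample size formula (two-sample t-test, normal approximation):
n = 2 · ((z_{α/2} + z_β) / d)²

z_{α/2} = 1.645 (for α = 0.1, two-sided)
z_β = 1.476 (for power = 0.93)
d = 0.32

n = 2 · ((1.645 + 1.476) / 0.32)²
n = 2 · (9.753)²
n ≈ 190.24
Round up to the next whole number: n = 191 per group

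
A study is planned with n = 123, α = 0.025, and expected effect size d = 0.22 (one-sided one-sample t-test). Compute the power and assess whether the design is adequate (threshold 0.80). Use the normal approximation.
Power ≈ 0.68; the study is underpowered (power < 0.80)

Power calculation (one-sample t-test, normal approximation):
z_β = d · √n - z_α
z_β = 0.22 · √123 - 1.960
z_β = 0.22 · 11.091 - 1.960
z_β = 0.480

Power = Φ(z_β) = Φ(0.480) ≈ 0.684

Effect size d = 0.22 is small by Cohen's convention (0.2/0.5/0.8).

Threshold: power ≥ 0.80 is conventionally adequate.
Power ≈ 0.68 → the study is underpowered (power < 0.80).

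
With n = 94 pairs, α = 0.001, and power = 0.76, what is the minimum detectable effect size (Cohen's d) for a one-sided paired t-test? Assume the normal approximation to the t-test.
d ≈ 0.39

Minimum detectable effect (paired t-test, normal approximation):
d = (z_α + z_β) / √n
d = (3.090 + 0.706) / √94
d = 3.797 / 9.695
d ≈ 0.39

By Cohen's convention (0.2 small / 0.5 medium / 0.8 large): small effect.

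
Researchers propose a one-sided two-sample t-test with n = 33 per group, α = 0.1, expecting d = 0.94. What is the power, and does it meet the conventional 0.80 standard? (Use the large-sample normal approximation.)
Power ≈ 0.99; the study is adequately powered (power ≥ 0.80)

Power calculation (two-sample t-test, normal approximation):
z_β = d · √(n/2) - z_α
z_β = 0.94 · √(33/2) - 1.282
z_β = 0.94 · 4.062 - 1.282
z_β = 2.537

Power = Φ(z_β) = Φ(2.537) ≈ 0.994

Effect size d = 0.94 is large by Cohen's convention (0.2/0.5/0.8).

Threshold: power ≥ 0.80 is conventionally adequate.
Power ≈ 0.99 → the study is adequately powered (power ≥ 0.80).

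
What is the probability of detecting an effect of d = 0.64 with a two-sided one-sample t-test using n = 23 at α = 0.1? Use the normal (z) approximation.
Power ≈ 0.92

Power calculation (one-sample t-test, normal approximation):
z_β = d · √n - z_{α/2}
z_β = 0.64 · √23 - 1.645
z_β = 0.64 · 4.796 - 1.645
z_β = 1.424

Power = Φ(z_β) = Φ(1.424) ≈ 0.923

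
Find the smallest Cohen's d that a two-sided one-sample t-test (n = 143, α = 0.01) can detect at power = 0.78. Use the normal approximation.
d ≈ 0.28

Minimum detectable effect (one-sample t-test, normal approximation):
d = (z_{α/2} + z_β) / √n
d = (2.576 + 0.772) / √143
d = 3.348 / 11.958
d ≈ 0.28

By Cohen's convention (0.2 small / 0.5 medium / 0.8 large): small effect.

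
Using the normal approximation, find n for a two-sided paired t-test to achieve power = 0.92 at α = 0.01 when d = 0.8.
n = 25 pairs

Sample size formula (paired t-test, normal approximation):
n = ((z_{α/2} + z_β) / d)²

z_{α/2} = 2.576 (for α = 0.01, two-sided)
z_β = 1.405 (for power = 0.92)
d = 0.8

n = ((2.576 + 1.405) / 0.8)²
n = (4.976)²
n ≈ 24.76
Round up to the next whole number: n = 25 pairs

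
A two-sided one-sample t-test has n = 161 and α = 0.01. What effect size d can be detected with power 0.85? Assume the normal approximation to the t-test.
d ≈ 0.28

Minimum detectable effect (one-sample t-test, normal approximation):
d = (z_{α/2} + z_β) / √n
d = (2.576 + 1.036) / √161
d = 3.612 / 12.689
d ≈ 0.28

By Cohen's convention (0.2 small / 0.5 medium / 0.8 large): small effect.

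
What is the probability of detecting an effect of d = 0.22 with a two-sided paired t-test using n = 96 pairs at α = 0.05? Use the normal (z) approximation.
Power ≈ 0.58

Power calculation (paired t-test, normal approximation):
z_β = d · √n - z_{α/2}
z_β = 0.22 · √96 - 1.960
z_β = 0.22 · 9.798 - 1.960
z_β = 0.196

Power = Φ(z_β) = Φ(0.196) ≈ 0.578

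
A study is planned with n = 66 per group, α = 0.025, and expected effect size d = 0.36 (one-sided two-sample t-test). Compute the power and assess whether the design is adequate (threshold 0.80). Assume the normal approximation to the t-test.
Power ≈ 0.54; the study is underpowered (power < 0.80)

Power calculation (two-sample t-test, normal approximation):
z_β = d · √(n/2) - z_α
z_β = 0.36 · √(66/2) - 1.960
z_β = 0.36 · 5.745 - 1.960
z_β = 0.108

Power = Φ(z_β) = Φ(0.108) ≈ 0.543

Effect size d = 0.36 is small by Cohen's convention (0.2/0.5/0.8).

Threshold: power ≥ 0.80 is conventionally adequate.
Power ≈ 0.54 → the study is underpowered (power < 0.80).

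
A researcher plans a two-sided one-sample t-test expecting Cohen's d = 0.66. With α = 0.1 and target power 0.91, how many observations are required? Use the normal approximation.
n = 21

Sample size formula (one-sample t-test, normal approximation):
n = ((z_{α/2} + z_β) / d)²

z_{α/2} = 1.645 (for α = 0.1, two-sided)
z_β = 1.341 (for power = 0.91)
d = 0.66

n = ((1.645 + 1.341) / 0.66)²
n = (4.524)²
n ≈ 20.47
Round up to the next whole number: n = 21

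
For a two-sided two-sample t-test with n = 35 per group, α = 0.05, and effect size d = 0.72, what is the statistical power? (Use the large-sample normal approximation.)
Power ≈ 0.85

Power calculation (two-sample t-test, normal approximation):
z_β = d · √(n/2) - z_{α/2}
z_β = 0.72 · √(35/2) - 1.960
z_β = 0.72 · 4.183 - 1.960
z_β = 1.052

Power = Φ(z_β) = Φ(1.052) ≈ 0.854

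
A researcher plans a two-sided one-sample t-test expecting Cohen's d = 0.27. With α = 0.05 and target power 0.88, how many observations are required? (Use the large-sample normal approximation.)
n = 135

Sample size formula (one-sample t-test, normal approximation):
n = ((z_{α/2} + z_β) / d)²

z_{α/2} = 1.960 (for α = 0.05, two-sided)
z_β = 1.175 (for power = 0.88)
d = 0.27

n = ((1.960 + 1.175) / 0.27)²
n = (11.611)²
n ≈ 134.82
Round up to the next whole number: n = 135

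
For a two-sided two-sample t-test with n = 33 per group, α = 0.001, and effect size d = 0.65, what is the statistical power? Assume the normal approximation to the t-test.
Power ≈ 0.26

Power calculation (two-sample t-test, normal approximation):
z_β = d · √(n/2) - z_{α/2}
z_β = 0.65 · √(33/2) - 3.291
z_β = 0.65 · 4.062 - 3.291
z_β = -0.650

Power = Φ(z_β) = Φ(-0.650) ≈ 0.258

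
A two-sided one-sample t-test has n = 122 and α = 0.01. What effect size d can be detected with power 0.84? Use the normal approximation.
d ≈ 0.32

Minimum detectable effect (one-sample t-test, normal approximation):
d = (z_{α/2} + z_β) / √n
d = (2.576 + 0.994) / √122
d = 3.570 / 11.045
d ≈ 0.32

By Cohen's convention (0.2 small / 0.5 medium / 0.8 large): small effect.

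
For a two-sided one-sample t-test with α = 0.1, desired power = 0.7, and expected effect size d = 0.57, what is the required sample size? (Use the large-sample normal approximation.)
n = 15

Sample size formula (one-sample t-test, normal approximation):
n = ((z_{α/2} + z_β) / d)²

z_{α/2} = 1.645 (for α = 0.1, two-sided)
z_β = 0.524 (for power = 0.7)
d = 0.57

n = ((1.645 + 0.524) / 0.57)²
n = (3.805)²
n ≈ 14.48
Round up to the next whole number: n = 15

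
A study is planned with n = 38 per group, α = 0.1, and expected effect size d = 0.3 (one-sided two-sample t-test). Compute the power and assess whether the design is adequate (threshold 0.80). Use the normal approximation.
Power ≈ 0.51; the study is underpowered (power < 0.80)

Power calculation (two-sample t-test, normal approximation):
z_β = d · √(n/2) - z_α
z_β = 0.3 · √(38/2) - 1.282
z_β = 0.3 · 4.359 - 1.282
z_β = 0.026

Power = Φ(z_β) = Φ(0.026) ≈ 0.510

Effect size d = 0.3 is small by Cohen's convention (0.2/0.5/0.8).

Threshold: power ≥ 0.80 is conventionally adequate.
Power ≈ 0.51 → the study is underpowered (power < 0.80).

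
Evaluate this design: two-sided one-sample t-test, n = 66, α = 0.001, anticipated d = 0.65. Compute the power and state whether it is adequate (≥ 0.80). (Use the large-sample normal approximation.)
Power ≈ 0.98; the study is adequately powered (power ≥ 0.80)

Power calculation (one-sample t-test, normal approximation):
z_β = d · √n - z_{α/2}
z_β = 0.65 · √66 - 3.291
z_β = 0.65 · 8.124 - 3.291
z_β = 1.990

Power = Φ(z_β) = Φ(1.990) ≈ 0.977

Effect size d = 0.65 is medium by Cohen's convention (0.2/0.5/0.8).

Threshold: power ≥ 0.80 is conventionally adequate.
Power ≈ 0.98 → the study is adequately powered (power ≥ 0.80).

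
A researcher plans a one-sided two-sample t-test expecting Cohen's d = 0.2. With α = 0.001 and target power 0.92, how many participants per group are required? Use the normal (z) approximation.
n = 1011 per group

Sample size formula (two-sample t-test, normal approximation):
n = 2 · ((z_α + z_β) / d)²

z_α = 3.090 (for α = 0.001, one-sided)
z_β = 1.405 (for power = 0.92)
d = 0.2

n = 2 · ((3.090 + 1.405) / 0.2)²
n = 2 · (22.475)²
n ≈ 1010.25
Round up to the next whole number: n = 1011 per group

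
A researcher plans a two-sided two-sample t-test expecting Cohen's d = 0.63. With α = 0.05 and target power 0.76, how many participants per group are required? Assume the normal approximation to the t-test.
n = 36 per group

Sample size formula (two-sample t-test, normal approximation):
n = 2 · ((z_{α/2} + z_β) / d)²

z_{α/2} = 1.960 (for α = 0.05, two-sided)
z_β = 0.706 (for power = 0.76)
d = 0.63

n = 2 · ((1.960 + 0.706) / 0.63)²
n = 2 · (4.232)²
n ≈ 35.82
Round up to the next whole number: n = 36 per group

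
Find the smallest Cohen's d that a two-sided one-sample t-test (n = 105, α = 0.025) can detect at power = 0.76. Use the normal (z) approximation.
d ≈ 0.29

Minimum detectable effect (one-sample t-test, normal approximation):
d = (z_{α/2} + z_β) / √n
d = (2.241 + 0.706) / √105
d = 2.948 / 10.247
d ≈ 0.29

By Cohen's convention (0.2 small / 0.5 medium / 0.8 large): small effect.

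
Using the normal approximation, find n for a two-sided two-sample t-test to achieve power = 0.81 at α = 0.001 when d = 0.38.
n = 241 per group

Sample size formula (two-sample t-test, normal approximation):
n = 2 · ((z_{α/2} + z_β) / d)²

z_{α/2} = 3.291 (for α = 0.001, two-sided)
z_β = 0.878 (for power = 0.81)
d = 0.38

n = 2 · ((3.291 + 0.878) / 0.38)²
n = 2 · (10.971)²
n ≈ 240.73
Round up to the next whole number: n = 241 per group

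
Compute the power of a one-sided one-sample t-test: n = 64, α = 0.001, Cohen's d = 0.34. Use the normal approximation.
Power ≈ 0.36

Power calculation (one-sample t-test, normal approximation):
z_β = d · √n - z_α
z_β = 0.34 · √64 - 3.090
z_β = 0.34 · 8.000 - 3.090
z_β = -0.370

Power = Φ(z_β) = Φ(-0.370) ≈ 0.356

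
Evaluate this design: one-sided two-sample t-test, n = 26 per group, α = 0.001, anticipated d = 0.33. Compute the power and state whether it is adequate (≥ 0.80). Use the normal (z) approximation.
Power ≈ 0.03; the study is underpowered (power < 0.80)

Power calculation (two-sample t-test, normal approximation):
z_β = d · √(n/2) - z_α
z_β = 0.33 · √(26/2) - 3.090
z_β = 0.33 · 3.606 - 3.090
z_β = -1.900

Power = Φ(z_β) = Φ(-1.900) ≈ 0.029

Effect size d = 0.33 is small by Cohen's convention (0.2/0.5/0.8).

Threshold: power ≥ 0.80 is conventionally adequate.
Power ≈ 0.03 → the study is underpowered (power < 0.80).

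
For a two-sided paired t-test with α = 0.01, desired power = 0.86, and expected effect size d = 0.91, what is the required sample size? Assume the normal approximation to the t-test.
n = 17 pairs

Sample size formula (paired t-test, normal approximation):
n = ((z_{α/2} + z_β) / d)²

z_{α/2} = 2.576 (for α = 0.01, two-sided)
z_β = 1.080 (for power = 0.86)
d = 0.91

n = ((2.576 + 1.080) / 0.91)²
n = (4.018)²
n ≈ 16.14
Round up to the next whole number: n = 17 pairs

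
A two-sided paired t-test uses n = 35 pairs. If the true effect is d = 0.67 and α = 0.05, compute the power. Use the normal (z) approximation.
Power ≈ 0.98

Power calculation (paired t-test, normal approximation):
z_β = d · √n - z_{α/2}
z_β = 0.67 · √35 - 1.960
z_β = 0.67 · 5.916 - 1.960
z_β = 2.004

Power = Φ(z_β) = Φ(2.004) ≈ 0.977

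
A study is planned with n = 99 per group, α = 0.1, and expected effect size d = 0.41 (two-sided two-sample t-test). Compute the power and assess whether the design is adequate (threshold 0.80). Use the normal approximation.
Power ≈ 0.89; the study is adequately powered (power ≥ 0.80)

Power calculation (two-sample t-test, normal approximation):
z_β = d · √(n/2) - z_{α/2}
z_β = 0.41 · √(99/2) - 1.645
z_β = 0.41 · 7.036 - 1.645
z_β = 1.240

Power = Φ(z_β) = Φ(1.240) ≈ 0.892

Effect size d = 0.41 is small by Cohen's convention (0.2/0.5/0.8).

Threshold: power ≥ 0.80 is conventionally adequate.
Power ≈ 0.89 → the study is adequately powered (power ≥ 0.80).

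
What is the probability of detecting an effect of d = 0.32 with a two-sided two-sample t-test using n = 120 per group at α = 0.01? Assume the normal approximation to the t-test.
Power ≈ 0.46

Power calculation (two-sample t-test, normal approximation):
z_β = d · √(n/2) - z_{α/2}
z_β = 0.32 · √(120/2) - 2.576
z_β = 0.32 · 7.746 - 2.576
z_β = -0.097

Power = Φ(z_β) = Φ(-0.097) ≈ 0.461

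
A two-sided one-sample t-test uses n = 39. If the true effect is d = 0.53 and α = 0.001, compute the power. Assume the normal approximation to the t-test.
Power ≈ 0.51

Power calculation (one-sample t-test, normal approximation):
z_β = d · √n - z_{α/2}
z_β = 0.53 · √39 - 3.291
z_β = 0.53 · 6.245 - 3.291
z_β = 0.019

Power = Φ(z_β) = Φ(0.019) ≈ 0.508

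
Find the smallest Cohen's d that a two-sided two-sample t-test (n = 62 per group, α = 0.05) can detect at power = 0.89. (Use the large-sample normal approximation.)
d ≈ 0.57

Minimum detectable effect (two-sample t-test, normal approximation):
d = (z_{α/2} + z_β) / √(n/2)
d = (1.960 + 1.227) / √(62/2)
d = 3.186 / 5.568
d ≈ 0.57

By Cohen's convention (0.2 small / 0.5 medium / 0.8 large): medium effect.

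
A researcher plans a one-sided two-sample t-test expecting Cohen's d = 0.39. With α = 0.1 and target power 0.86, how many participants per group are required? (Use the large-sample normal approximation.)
n = 74 per group

Sample size formula (two-sample t-test, normal approximation):
n = 2 · ((z_α + z_β) / d)²

z_α = 1.282 (for α = 0.1, one-sided)
z_β = 1.080 (for power = 0.86)
d = 0.39

n = 2 · ((1.282 + 1.080) / 0.39)²
n = 2 · (6.056)²
n ≈ 73.35
Round up to the next whole number: n = 74 per group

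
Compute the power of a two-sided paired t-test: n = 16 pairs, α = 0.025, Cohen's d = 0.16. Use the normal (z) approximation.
Power ≈ 0.05

Power calculation (paired t-test, normal approximation):
z_β = d · √n - z_{α/2}
z_β = 0.16 · √16 - 2.241
z_β = 0.16 · 4.000 - 2.241
z_β = -1.601

Power = Φ(z_β) = Φ(-1.601) ≈ 0.055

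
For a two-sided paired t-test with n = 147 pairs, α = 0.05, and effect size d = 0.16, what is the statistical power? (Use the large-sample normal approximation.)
Power ≈ 0.49

Power calculation (paired t-test, normal approximation):
z_β = d · √n - z_{α/2}
z_β = 0.16 · √147 - 1.960
z_β = 0.16 · 12.124 - 1.960
z_β = -0.020

Power = Φ(z_β) = Φ(-0.020) ≈ 0.492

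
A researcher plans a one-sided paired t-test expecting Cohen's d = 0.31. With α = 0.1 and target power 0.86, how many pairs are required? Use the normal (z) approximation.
n = 59 pairs

Sample size formula (paired t-test, normal approximation):
n = ((z_α + z_β) / d)²

z_α = 1.282 (for α = 0.1, one-sided)
z_β = 1.080 (for power = 0.86)
d = 0.31

n = ((1.282 + 1.080) / 0.31)²
n = (7.619)²
n ≈ 58.05
Round up to the next whole number: n = 59 pairs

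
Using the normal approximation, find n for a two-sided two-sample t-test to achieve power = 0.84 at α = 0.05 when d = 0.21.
n = 396 per group

Sample size formula (two-sample t-test, normal approximation):
n = 2 · ((z_{α/2} + z_β) / d)²

z_{α/2} = 1.960 (for α = 0.05, two-sided)
z_β = 0.994 (for power = 0.84)
d = 0.21

n = 2 · ((1.960 + 0.994) / 0.21)²
n = 2 · (14.067)²
n ≈ 395.76
Round up to the next whole number: n = 396 per group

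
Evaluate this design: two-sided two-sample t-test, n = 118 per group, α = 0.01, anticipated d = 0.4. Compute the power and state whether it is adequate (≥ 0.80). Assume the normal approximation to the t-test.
Power ≈ 0.69; the study is underpowered (power < 0.80)

Power calculation (two-sample t-test, normal approximation):
z_β = d · √(n/2) - z_{α/2}
z_β = 0.4 · √(118/2) - 2.576
z_β = 0.4 · 7.681 - 2.576
z_β = 0.497

Power = Φ(z_β) = Φ(0.497) ≈ 0.690

Effect size d = 0.4 is small by Cohen's convention (0.2/0.5/0.8).

Threshold: power ≥ 0.80 is conventionally adequate.
Power ≈ 0.69 → the study is underpowered (power < 0.80).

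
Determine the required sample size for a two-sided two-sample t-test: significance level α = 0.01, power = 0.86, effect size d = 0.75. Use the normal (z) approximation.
n = 48 per group

Sample size formula (two-sample t-test, normal approximation):
n = 2 · ((z_{α/2} + z_β) / d)²

z_{α/2} = 2.576 (for α = 0.01, two-sided)
z_β = 1.080 (for power = 0.86)
d = 0.75

n = 2 · ((2.576 + 1.080) / 0.75)²
n = 2 · (4.875)²
n ≈ 47.53
Round up to the next whole number: n = 48 per group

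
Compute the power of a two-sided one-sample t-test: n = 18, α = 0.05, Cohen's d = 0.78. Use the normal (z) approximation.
Power ≈ 0.91

Power calculation (one-sample t-test, normal approximation):
z_β = d · √n - z_{α/2}
z_β = 0.78 · √18 - 1.960
z_β = 0.78 · 4.243 - 1.960
z_β = 1.349

Power = Φ(z_β) = Φ(1.349) ≈ 0.911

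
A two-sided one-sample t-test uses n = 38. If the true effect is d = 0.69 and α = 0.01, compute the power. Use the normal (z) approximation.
Power ≈ 0.95

Power calculation (one-sample t-test, normal approximation):
z_β = d · √n - z_{α/2}
z_β = 0.69 · √38 - 2.576
z_β = 0.69 · 6.164 - 2.576
z_β = 1.678

Power = Φ(z_β) = Φ(1.678) ≈ 0.953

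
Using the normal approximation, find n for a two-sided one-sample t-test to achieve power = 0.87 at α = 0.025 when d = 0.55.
n = 38

Sample size formula (one-sample t-test, normal approximation):
n = ((z_{α/2} + z_β) / d)²

z_{α/2} = 2.241 (for α = 0.025, two-sided)
z_β = 1.126 (for power = 0.87)
d = 0.55

n = ((2.241 + 1.126) / 0.55)²
n = (6.122)²
n ≈ 37.48
Round up to the next whole number: n = 38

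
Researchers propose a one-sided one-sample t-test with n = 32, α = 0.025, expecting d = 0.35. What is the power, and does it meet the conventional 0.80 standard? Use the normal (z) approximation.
Power ≈ 0.51; the study is underpowered (power < 0.80)

Power calculation (one-sample t-test, normal approximation):
z_β = d · √n - z_α
z_β = 0.35 · √32 - 1.960
z_β = 0.35 · 5.657 - 1.960
z_β = 0.020

Power = Φ(z_β) = Φ(0.020) ≈ 0.508

Effect size d = 0.35 is small by Cohen's convention (0.2/0.5/0.8).

Threshold: power ≥ 0.80 is conventionally adequate.
Power ≈ 0.51 → the study is underpowered (power < 0.80).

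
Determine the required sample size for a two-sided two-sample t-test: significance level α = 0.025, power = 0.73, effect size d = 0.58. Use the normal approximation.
n = 49 per group

Sample size formula (two-sample t-test, normal approximation):
n = 2 · ((z_{α/2} + z_β) / d)²

z_{α/2} = 2.241 (for α = 0.025, two-sided)
z_β = 0.613 (for power = 0.73)
d = 0.58

n = 2 · ((2.241 + 0.613) / 0.58)²
n = 2 · (4.921)²
n ≈ 48.43
Round up to the next whole number: n = 49 per group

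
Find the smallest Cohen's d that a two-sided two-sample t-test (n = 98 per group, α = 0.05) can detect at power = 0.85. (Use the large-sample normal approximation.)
d ≈ 0.43

Minimum detectable effect (two-sample t-test, normal approximation):
d = (z_{α/2} + z_β) / √(n/2)
d = (1.960 + 1.036) / √(98/2)
d = 2.996 / 7.000
d ≈ 0.43

By Cohen's convention (0.2 small / 0.5 medium / 0.8 large): small effect.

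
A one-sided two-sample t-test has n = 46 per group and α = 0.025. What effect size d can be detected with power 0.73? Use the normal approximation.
d ≈ 0.54

Minimum detectable effect (two-sample t-test, normal approximation):
d = (z_α + z_β) / √(n/2)
d = (1.960 + 0.613) / √(46/2)
d = 2.573 / 4.796
d ≈ 0.54

By Cohen's convention (0.2 small / 0.5 medium / 0.8 large): medium effect.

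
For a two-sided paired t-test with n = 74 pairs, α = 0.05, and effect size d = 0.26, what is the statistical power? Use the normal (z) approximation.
Power ≈ 0.61

Power calculation (paired t-test, normal approximation):
z_β = d · √n - z_{α/2}
z_β = 0.26 · √74 - 1.960
z_β = 0.26 · 8.602 - 1.960
z_β = 0.277

Power = Φ(z_β) = Φ(0.277) ≈ 0.609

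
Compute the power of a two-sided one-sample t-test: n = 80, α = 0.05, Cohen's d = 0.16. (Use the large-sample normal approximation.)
Power ≈ 0.30

Power calculation (one-sample t-test, normal approximation):
z_β = d · √n - z_{α/2}
z_β = 0.16 · √80 - 1.960
z_β = 0.16 · 8.944 - 1.960
z_β = -0.529

Power = Φ(z_β) = Φ(-0.529) ≈ 0.298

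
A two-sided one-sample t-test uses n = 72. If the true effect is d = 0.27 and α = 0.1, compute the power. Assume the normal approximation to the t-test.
Power ≈ 0.74

Power calculation (one-sample t-test, normal approximation):
z_β = d · √n - z_{α/2}
z_β = 0.27 · √72 - 1.645
z_β = 0.27 · 8.485 - 1.645
z_β = 0.646

Power = Φ(z_β) = Φ(0.646) ≈ 0.741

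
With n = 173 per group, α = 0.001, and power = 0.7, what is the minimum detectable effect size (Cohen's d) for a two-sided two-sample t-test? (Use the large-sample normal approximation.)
d ≈ 0.41

Minimum detectable effect (two-sample t-test, normal approximation):
d = (z_{α/2} + z_β) / √(n/2)
d = (3.291 + 0.524) / √(173/2)
d = 3.815 / 9.301
d ≈ 0.41

By Cohen's convention (0.2 small / 0.5 medium / 0.8 large): small effect.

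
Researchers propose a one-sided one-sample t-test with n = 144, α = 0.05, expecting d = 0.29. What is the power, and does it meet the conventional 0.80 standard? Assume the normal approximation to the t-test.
Power ≈ 0.97; the study is adequately powered (power ≥ 0.80)

Power calculation (one-sample t-test, normal approximation):
z_β = d · √n - z_α
z_β = 0.29 · √144 - 1.645
z_β = 0.29 · 12.000 - 1.645
z_β = 1.835

Power = Φ(z_β) = Φ(1.835) ≈ 0.967

Effect size d = 0.29 is small by Cohen's convention (0.2/0.5/0.8).

Threshold: power ≥ 0.80 is conventionally adequate.
Power ≈ 0.97 → the study is adequately powered (power ≥ 0.80).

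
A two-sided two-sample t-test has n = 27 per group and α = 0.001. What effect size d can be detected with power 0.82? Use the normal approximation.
d ≈ 1.14

Minimum detectable effect (two-sample t-test, normal approximation):
d = (z_{α/2} + z_β) / √(n/2)
d = (3.291 + 0.915) / √(27/2)
d = 4.206 / 3.674
d ≈ 1.14

By Cohen's convention (0.2 small / 0.5 medium / 0.8 large): large effect.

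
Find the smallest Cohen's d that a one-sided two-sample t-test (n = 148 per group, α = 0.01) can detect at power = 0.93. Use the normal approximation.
d ≈ 0.44

Minimum detectable effect (two-sample t-test, normal approximation):
d = (z_α + z_β) / √(n/2)
d = (2.326 + 1.476) / √(148/2)
d = 3.802 / 8.602
d ≈ 0.44

By Cohen's convention (0.2 small / 0.5 medium / 0.8 large): small effect.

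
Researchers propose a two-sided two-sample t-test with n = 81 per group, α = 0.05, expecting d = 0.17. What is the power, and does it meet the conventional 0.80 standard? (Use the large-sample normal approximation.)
Power ≈ 0.19; the study is underpowered (power < 0.80)

Power calculation (two-sample t-test, normal approximation):
z_β = d · √(n/2) - z_{α/2}
z_β = 0.17 · √(81/2) - 1.960
z_β = 0.17 · 6.364 - 1.960
z_β = -0.878

Power = Φ(z_β) = Φ(-0.878) ≈ 0.190

Effect size d = 0.17 is very small by Cohen's convention (0.2/0.5/0.8).

Threshold: power ≥ 0.80 is conventionally adequate.
Power ≈ 0.19 → the study is underpowered (power < 0.80).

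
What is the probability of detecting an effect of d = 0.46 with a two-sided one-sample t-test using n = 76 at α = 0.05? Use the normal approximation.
Power ≈ 0.98

Power calculation (one-sample t-test, normal approximation):
z_β = d · √n - z_{α/2}
z_β = 0.46 · √76 - 1.960
z_β = 0.46 · 8.718 - 1.960
z_β = 2.050

Power = Φ(z_β) = Φ(2.050) ≈ 0.980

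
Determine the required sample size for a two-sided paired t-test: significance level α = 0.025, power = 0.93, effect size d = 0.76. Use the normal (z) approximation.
n = 24 pairs

Sample size formula (paired t-test, normal approximation):
n = ((z_{α/2} + z_β) / d)²

z_{α/2} = 2.241 (for α = 0.025, two-sided)
z_β = 1.476 (for power = 0.93)
d = 0.76

n = ((2.241 + 1.476) / 0.76)²
n = (4.891)²
n ≈ 23.92
Round up to the next whole number: n = 24 pairs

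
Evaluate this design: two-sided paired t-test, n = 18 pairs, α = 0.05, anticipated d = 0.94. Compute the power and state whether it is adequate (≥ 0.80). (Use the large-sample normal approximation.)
Power ≈ 0.98; the study is adequately powered (power ≥ 0.80)

Power calculation (paired t-test, normal approximation):
z_β = d · √n - z_{α/2}
z_β = 0.94 · √18 - 1.960
z_β = 0.94 · 4.243 - 1.960
z_β = 2.028

Power = Φ(z_β) = Φ(2.028) ≈ 0.979

Effect size d = 0.94 is large by Cohen's convention (0.2/0.5/0.8).

Threshold: power ≥ 0.80 is conventionally adequate.
Power ≈ 0.98 → the study is adequately powered (power ≥ 0.80).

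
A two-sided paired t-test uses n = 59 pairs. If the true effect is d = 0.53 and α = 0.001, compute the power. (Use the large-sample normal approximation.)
Power ≈ 0.78

Power calculation (paired t-test, normal approximation):
z_β = d · √n - z_{α/2}
z_β = 0.53 · √59 - 3.291
z_β = 0.53 · 7.681 - 3.291
z_β = 0.780

Power = Φ(z_β) = Φ(0.780) ≈ 0.782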